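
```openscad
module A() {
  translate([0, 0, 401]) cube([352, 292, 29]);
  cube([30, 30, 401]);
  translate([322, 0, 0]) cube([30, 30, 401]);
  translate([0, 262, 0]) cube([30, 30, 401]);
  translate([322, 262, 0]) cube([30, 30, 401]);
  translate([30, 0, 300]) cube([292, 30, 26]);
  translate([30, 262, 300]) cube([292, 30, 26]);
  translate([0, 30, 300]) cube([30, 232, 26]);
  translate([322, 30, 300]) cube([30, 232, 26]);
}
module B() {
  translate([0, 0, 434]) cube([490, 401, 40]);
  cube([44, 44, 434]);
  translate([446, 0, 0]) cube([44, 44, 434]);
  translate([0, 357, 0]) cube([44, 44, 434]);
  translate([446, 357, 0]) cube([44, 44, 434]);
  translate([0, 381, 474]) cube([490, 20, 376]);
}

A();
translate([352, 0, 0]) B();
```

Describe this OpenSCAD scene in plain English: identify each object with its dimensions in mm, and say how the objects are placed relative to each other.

A is a simple wooden stool: a rectangular seat 352 mm (x) by 292 mm (y), 29 mm thick, top face at z = 430 mm, on four square legs, each 30×30 mm in cross-section. The legs rest on z = 0, each flush with a corner of the seat. Four stretchers, 30 mm wide and 26 mm tall, connect adjacent legs with their undersides at z = 300 mm, each running between the inner faces of the legs it joins and aligned with the legs' outer faces on the other axis.

B is a chair. The seat is a 490×401×40 mm slab with its top at z = 474 mm, on four 44×44 mm corner legs (flush with the seat edges, standing on z = 0). A flat backrest 20 mm thick, 376 mm tall, spans the full seat width and rises from the seat top along its +y edge, rear face flush with the rear of the seat.

The chair is against the stool's +x side, with their −y faces flush.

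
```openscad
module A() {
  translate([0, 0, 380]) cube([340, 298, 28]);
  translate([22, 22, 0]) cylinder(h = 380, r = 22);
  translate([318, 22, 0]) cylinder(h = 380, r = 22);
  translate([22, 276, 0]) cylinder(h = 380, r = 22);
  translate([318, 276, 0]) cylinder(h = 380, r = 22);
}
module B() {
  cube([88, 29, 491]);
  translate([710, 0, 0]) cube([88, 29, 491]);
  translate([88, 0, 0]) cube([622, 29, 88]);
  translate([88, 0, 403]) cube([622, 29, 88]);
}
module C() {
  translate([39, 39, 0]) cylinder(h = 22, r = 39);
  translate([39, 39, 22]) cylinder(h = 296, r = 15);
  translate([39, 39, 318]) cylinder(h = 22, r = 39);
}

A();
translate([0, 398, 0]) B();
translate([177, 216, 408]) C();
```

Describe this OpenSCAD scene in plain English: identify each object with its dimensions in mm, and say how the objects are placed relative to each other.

A is a four-legged stool. The seat is 340×298 mm, 28 mm thick, top at z = 408 mm. It stands on four round legs, each 44 mm in diameter, from z = 0 to the seat underside, each leg's axis is inset half a diameter from the nearest pair of seat edges (so the leg's bounding box is flush with the corner).

B is a picture frame with a 622×315 mm rectangular opening (x by z) and a uniform 88 mm border on every side. Frame depth is 29 mm along y. It is built from two vertical stiles running the full outside height and two horizontal rails spanning the gap between the stiles.

C is a spool: two coaxial disc flanges of radius 39 mm and thickness 22 mm, joined by a core cylinder of radius 15 mm and height 296 mm. The lower flange rests on z = 0 and the three cylinders share a vertical axis.

The picture frame is on the floor beside the stool on its +y side. The spool is on top of the stool.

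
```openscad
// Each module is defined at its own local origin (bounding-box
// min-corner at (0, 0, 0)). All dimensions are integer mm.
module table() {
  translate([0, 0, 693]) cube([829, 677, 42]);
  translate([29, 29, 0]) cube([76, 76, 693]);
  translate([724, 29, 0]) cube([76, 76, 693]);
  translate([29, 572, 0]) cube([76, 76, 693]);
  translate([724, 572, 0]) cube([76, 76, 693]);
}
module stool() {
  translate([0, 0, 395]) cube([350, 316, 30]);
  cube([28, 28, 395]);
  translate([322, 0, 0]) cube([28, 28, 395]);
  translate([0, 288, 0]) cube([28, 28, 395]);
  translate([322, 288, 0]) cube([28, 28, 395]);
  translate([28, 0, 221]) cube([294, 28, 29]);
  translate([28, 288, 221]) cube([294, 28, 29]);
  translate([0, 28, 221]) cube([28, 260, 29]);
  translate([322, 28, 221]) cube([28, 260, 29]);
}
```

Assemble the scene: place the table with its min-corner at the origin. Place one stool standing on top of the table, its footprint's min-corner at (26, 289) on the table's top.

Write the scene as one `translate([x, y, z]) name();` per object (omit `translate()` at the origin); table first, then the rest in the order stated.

table();
translate([26, 289, 735]) stool();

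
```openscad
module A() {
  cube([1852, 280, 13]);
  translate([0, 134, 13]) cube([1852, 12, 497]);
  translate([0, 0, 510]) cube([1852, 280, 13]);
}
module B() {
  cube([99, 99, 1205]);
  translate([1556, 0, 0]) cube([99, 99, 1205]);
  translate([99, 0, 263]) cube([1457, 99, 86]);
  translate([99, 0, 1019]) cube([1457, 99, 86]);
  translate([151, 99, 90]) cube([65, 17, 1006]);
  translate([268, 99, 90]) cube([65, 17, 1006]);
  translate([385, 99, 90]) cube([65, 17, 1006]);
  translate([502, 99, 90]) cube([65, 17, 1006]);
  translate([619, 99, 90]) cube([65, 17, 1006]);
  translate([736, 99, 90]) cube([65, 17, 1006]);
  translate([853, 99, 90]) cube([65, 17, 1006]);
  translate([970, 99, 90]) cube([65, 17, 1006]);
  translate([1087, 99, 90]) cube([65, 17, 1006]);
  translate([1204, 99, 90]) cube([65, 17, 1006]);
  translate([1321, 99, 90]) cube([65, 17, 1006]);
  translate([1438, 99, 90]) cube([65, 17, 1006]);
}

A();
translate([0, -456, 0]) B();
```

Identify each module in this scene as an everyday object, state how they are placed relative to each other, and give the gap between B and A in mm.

A is an I-beam. B is a fence section. The fence section is on the floor beside the I-beam on its −y side. The gap between the fence section and the I-beam is 340 mm.

The fence section's nearest face is 340 mm from the I-beam's −y face.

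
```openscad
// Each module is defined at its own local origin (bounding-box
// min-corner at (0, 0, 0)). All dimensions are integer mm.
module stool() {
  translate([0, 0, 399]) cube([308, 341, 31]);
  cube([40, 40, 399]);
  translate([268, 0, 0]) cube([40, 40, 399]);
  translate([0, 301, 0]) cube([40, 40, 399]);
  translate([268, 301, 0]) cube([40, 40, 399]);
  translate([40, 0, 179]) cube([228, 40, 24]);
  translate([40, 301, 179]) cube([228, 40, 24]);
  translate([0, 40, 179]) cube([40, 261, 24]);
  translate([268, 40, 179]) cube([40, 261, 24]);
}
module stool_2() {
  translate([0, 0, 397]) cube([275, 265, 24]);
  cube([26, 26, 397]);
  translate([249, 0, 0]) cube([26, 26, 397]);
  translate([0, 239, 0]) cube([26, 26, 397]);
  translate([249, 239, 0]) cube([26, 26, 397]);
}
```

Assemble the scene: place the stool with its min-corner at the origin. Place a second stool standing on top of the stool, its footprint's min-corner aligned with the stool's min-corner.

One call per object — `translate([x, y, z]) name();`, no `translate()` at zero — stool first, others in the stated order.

stool();
translate([0, 0, 430]) stool_2();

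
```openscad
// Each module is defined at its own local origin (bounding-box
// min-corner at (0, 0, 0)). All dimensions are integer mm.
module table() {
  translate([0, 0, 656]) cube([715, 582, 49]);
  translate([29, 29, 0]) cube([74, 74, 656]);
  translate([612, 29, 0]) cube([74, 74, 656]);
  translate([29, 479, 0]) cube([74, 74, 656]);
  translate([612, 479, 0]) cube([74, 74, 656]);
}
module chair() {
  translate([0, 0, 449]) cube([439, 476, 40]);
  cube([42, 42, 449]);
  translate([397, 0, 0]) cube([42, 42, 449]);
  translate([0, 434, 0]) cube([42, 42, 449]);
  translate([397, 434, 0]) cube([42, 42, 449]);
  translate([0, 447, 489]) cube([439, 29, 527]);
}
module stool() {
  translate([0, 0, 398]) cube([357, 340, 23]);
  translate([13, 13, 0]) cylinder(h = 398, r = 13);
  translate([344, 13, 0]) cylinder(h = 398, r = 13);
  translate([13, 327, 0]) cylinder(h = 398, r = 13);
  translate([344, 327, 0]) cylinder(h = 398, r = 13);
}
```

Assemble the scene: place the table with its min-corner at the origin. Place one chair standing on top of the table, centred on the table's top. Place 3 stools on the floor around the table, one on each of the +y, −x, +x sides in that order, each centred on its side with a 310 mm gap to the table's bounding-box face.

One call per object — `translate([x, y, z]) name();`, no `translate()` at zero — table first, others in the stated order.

table();
translate([138, 53, 705]) chair();
translate([179, 892, 0]) stool();
translate([-667, 121, 0]) stool();
translate([1025, 121, 0]) stool();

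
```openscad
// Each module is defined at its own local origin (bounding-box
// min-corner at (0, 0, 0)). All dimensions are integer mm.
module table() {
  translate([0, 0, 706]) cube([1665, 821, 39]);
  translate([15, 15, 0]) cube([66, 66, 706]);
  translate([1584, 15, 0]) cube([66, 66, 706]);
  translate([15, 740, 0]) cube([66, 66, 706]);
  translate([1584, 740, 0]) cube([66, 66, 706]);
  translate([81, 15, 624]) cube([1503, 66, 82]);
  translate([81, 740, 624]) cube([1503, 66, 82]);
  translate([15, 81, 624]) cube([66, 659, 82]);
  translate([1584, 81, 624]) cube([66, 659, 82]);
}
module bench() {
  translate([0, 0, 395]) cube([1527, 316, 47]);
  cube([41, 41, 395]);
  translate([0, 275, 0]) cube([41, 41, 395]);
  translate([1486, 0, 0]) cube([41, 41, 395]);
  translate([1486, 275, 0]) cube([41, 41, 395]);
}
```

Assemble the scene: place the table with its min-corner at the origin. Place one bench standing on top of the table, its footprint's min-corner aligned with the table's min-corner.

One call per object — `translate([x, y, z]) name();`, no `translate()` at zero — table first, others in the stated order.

table();
translate([0, 0, 745]) bench();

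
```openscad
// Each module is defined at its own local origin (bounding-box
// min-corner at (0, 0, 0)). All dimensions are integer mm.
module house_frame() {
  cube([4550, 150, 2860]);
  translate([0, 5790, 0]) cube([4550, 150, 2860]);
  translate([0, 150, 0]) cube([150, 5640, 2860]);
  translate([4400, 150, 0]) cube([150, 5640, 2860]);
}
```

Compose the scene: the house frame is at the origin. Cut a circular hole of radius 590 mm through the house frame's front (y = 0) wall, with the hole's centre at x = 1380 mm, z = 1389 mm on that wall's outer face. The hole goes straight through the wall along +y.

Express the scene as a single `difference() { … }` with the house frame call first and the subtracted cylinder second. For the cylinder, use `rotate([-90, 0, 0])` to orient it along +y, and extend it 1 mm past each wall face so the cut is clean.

difference() {
  house_frame();
  translate([1380, -1, 1389]) rotate([-90, 0, 0]) cylinder(h = 152, r = 590);
}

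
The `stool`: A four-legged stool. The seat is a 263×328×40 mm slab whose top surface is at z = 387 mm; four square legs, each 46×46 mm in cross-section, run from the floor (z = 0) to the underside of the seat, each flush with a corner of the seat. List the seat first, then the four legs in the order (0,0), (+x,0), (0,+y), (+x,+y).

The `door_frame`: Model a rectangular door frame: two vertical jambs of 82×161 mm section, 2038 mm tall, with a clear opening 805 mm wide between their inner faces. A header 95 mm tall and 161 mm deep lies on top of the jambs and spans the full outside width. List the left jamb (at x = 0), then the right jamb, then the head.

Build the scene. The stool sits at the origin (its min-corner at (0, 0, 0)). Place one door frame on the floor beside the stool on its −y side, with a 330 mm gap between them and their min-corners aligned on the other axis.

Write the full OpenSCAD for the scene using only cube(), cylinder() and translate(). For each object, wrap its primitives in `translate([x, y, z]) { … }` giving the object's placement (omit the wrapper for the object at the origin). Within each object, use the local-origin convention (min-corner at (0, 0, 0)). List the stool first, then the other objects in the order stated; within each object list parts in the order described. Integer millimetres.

translate([0, 0, 347]) cube([263, 328, 40]);
cube([46, 46, 347]);
translate([217, 0, 0]) cube([46, 46, 347]);
translate([0, 282, 0]) cube([46, 46, 347]);
translate([217, 282, 0]) cube([46, 46, 347]);
translate([0, -491, 0]) {
  cube([82, 161, 2038]);
  translate([887, 0, 0]) cube([82, 161, 2038]);
  translate([0, 0, 2038]) cube([969, 161, 95]);
}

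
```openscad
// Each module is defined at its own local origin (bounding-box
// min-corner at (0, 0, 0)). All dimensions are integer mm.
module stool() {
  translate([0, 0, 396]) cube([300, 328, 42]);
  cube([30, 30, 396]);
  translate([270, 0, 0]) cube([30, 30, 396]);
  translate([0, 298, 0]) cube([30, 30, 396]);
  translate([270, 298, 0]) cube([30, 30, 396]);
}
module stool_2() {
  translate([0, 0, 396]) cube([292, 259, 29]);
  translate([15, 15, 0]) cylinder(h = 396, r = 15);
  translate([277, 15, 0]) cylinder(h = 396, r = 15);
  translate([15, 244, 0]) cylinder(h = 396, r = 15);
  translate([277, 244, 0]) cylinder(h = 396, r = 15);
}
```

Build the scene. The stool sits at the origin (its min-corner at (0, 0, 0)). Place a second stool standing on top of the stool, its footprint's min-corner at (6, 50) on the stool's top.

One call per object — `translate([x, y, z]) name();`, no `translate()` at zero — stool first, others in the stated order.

stool();
translate([6, 50, 438]) stool_2();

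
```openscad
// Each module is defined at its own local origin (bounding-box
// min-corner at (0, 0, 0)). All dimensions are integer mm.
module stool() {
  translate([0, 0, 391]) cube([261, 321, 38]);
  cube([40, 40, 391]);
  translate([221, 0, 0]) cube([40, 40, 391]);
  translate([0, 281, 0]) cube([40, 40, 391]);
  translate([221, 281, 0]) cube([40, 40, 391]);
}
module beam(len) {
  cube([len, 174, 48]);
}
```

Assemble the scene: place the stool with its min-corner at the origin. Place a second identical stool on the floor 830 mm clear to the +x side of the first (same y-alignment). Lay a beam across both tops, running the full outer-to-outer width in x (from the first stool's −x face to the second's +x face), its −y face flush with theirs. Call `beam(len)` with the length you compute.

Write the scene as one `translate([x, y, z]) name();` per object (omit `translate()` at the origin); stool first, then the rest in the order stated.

stool();
translate([1091, 0, 0]) stool();
translate([0, 0, 429]) beam(1352);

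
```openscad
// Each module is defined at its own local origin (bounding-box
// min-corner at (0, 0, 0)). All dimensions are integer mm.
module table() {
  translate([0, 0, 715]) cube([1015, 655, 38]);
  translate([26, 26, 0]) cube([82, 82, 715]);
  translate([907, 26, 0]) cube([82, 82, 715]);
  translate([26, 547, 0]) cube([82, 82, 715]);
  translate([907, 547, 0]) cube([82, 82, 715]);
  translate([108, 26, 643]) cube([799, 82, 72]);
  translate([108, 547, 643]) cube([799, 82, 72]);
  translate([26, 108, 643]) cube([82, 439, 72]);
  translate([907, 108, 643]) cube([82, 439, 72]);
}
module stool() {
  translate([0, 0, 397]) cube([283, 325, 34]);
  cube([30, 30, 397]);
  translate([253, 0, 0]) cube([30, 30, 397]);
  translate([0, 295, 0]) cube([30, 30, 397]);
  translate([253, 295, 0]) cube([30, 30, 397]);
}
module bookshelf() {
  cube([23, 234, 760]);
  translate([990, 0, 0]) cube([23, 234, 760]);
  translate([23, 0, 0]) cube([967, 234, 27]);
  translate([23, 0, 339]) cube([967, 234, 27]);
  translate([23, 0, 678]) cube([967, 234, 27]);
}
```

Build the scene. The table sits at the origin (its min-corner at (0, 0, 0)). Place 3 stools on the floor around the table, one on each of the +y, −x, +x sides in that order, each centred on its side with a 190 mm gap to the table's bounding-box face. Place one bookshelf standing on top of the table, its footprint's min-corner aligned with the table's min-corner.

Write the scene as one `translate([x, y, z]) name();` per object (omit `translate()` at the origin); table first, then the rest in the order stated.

table();
translate([366, 845, 0]) stool();
translate([-473, 165, 0]) stool();
translate([1205, 165, 0]) stool();
translate([0, 0, 753]) bookshelf();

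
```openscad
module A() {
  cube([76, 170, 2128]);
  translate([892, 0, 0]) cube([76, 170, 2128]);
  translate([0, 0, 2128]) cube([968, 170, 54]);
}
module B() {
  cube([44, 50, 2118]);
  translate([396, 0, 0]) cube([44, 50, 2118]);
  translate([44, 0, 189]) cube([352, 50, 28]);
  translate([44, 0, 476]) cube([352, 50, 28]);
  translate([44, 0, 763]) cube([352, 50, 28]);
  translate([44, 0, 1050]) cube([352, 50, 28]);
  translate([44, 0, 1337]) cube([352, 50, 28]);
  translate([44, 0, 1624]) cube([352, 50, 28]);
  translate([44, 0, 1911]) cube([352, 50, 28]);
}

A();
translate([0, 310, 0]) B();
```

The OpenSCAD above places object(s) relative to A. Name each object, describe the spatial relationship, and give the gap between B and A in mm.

A is a door frame. B is a ladder. The ladder is on the floor beside the door frame on its +y side. The gap between the ladder and the door frame is 140 mm.

The ladder's nearest face is 140 mm from the door frame's +y face.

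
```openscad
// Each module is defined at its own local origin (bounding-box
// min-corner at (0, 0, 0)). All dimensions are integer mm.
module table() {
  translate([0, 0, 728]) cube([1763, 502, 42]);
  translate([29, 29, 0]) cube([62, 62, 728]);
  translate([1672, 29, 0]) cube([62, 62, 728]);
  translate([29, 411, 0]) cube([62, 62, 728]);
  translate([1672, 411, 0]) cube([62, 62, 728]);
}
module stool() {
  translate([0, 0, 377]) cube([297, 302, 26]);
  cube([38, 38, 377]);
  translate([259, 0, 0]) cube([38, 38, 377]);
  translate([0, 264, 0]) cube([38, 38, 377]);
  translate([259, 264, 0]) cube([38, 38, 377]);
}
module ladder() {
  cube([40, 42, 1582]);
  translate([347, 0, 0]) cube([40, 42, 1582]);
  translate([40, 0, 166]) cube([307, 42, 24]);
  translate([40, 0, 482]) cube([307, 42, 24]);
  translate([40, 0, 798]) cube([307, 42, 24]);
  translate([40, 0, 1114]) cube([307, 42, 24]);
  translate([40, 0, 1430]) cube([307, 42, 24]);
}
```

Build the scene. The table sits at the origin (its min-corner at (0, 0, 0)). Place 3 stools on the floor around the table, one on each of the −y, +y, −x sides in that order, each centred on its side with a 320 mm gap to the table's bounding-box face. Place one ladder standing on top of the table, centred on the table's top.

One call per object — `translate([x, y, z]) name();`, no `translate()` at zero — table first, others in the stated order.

table();
translate([733, -622, 0]) stool();
translate([733, 822, 0]) stool();
translate([-617, 100, 0]) stool();
translate([688, 230, 770]) ladder();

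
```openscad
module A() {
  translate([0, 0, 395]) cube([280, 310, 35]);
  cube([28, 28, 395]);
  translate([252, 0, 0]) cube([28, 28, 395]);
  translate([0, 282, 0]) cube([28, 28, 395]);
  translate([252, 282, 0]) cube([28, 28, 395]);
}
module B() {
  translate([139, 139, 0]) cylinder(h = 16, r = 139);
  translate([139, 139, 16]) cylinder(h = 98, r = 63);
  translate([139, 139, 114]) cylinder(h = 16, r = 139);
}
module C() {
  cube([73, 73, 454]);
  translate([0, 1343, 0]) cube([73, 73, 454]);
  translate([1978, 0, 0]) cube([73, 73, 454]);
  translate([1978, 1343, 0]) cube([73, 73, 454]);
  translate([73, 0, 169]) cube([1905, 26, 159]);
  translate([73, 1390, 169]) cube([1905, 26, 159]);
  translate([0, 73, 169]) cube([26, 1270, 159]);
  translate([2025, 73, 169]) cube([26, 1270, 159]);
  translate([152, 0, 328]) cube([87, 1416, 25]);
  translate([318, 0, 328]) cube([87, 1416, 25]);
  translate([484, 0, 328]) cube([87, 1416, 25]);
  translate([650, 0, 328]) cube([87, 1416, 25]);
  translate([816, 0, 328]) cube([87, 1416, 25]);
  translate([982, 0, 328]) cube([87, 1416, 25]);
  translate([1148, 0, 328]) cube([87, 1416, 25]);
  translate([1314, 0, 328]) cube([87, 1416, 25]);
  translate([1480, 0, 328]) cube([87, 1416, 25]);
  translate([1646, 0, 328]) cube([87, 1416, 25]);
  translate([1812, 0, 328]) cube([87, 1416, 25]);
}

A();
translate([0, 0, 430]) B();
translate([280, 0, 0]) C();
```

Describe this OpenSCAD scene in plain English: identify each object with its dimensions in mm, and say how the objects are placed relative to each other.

A is a four-legged stool. The seat is a 280×310×35 mm slab whose top surface is at z = 430 mm; four square legs, each 28×28 mm in cross-section, run from the floor (z = 0) to the underside of the seat, each flush with a corner of the seat.

B is a spool: two coaxial disc flanges of radius 139 mm and thickness 16 mm, joined by a core cylinder of radius 63 mm and height 98 mm. The lower flange rests on z = 0 and the three cylinders share a vertical axis.

C is a bed frame 2051 mm long (x) by 1416 mm wide (y). Four 73×73 mm corner posts, 454 mm tall, at the corners of the footprint. Four rails of 26 mm thickness and 159 mm height run between adjacent posts with their undersides at z = 169 mm, their outer faces flush with the outside of the frame (the two x-running rails run between the posts' inner faces; the two y-running rails run between the posts' inner faces). 11 slats, each 87 mm wide (x) and 25 mm thick, lie across the top of the two x-running rails, running the full 1416 mm width of the frame in y; the slats are evenly spaced along x between the inner faces of the end posts with equal gaps (rounded down to the nearest mm) at the −x end and between each pair — any rounding remainder accumulates at the +x end.

The spool is on top of the stool. The bed frame is against the stool's +x side, with their −y faces flush.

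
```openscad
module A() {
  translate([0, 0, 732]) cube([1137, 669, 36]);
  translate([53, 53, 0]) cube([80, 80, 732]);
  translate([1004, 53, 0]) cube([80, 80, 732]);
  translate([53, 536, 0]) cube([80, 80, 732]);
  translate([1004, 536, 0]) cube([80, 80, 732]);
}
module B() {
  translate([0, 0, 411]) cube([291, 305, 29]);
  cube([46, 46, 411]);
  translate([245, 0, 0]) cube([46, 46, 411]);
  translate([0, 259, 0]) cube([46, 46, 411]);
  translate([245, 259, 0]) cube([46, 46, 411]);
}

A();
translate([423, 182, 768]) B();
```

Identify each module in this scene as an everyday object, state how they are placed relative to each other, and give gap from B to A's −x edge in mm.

The stool's min-x is at 423; the table's min-x is 0; gap = 423 mm.

A is a table. B is a stool. The stool is on top of the table, centred. The gap from the stool to the table's −x edge is 423 mm.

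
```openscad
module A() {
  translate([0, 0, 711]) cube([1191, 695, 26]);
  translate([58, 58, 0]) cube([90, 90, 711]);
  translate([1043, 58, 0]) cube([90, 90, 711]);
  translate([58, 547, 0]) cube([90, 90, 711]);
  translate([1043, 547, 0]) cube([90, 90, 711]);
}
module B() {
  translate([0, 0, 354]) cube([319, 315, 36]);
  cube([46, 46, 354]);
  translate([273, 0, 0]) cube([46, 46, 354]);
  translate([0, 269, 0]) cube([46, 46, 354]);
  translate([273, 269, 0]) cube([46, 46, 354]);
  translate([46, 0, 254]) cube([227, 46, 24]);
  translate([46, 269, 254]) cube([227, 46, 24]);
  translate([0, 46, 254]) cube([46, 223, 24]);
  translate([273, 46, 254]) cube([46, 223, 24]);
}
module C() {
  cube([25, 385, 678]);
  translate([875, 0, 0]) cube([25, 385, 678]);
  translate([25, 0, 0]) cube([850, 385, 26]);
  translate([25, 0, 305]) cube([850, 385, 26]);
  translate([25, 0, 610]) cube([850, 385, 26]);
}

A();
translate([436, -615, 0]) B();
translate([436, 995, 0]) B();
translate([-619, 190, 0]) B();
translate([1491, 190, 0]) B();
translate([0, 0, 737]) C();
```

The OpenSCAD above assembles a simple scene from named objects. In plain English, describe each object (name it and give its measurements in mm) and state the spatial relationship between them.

A is a table with a 1191×695 mm rectangular top, 26 mm thick, top surface at z = 737 mm, supported by four 90×90 mm square legs, each inset 58 mm from the nearest pair of top edges, running from the floor.

B is a four-legged stool. The seat is a 319×315×36 mm slab whose top surface is at z = 390 mm; four square legs, each 46×46 mm in cross-section, run from the floor (z = 0) to the underside of the seat, each flush with a corner of the seat. Four stretchers, 46 mm wide and 24 mm tall, connect adjacent legs with their undersides at z = 254 mm, each running between the inner faces of the legs it joins and aligned with the legs' outer faces on the other axis.

C is an open bookshelf. Two side panels, each 25 mm thick, 385 mm deep and 678 mm tall, stand 900 mm apart (outside-to-outside). Between them sit 3 shelves, each 26 mm thick and 385 mm deep, spanning the full gap between the sides. The bottom shelf rests on the floor (its underside at z = 0) and the clear gap between one shelf's top and the next shelf's underside is 279 mm.

Four stools sit around the table at the −y, +y, −x, +x sides. The bookshelf is on top of the table.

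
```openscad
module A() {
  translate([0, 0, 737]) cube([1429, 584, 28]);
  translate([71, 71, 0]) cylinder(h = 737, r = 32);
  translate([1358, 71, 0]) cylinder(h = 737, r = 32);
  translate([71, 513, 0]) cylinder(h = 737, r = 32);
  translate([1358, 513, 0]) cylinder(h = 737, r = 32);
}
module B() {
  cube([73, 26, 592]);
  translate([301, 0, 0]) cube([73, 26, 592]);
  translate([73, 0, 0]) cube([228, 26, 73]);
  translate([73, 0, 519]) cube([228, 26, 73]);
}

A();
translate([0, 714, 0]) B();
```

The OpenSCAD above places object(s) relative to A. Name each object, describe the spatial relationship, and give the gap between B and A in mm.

A is a table. B is a picture frame. The picture frame is on the floor beside the table on its +y side. The gap between the picture frame and the table is 130 mm.

The picture frame's nearest face is 130 mm from the table's +y face.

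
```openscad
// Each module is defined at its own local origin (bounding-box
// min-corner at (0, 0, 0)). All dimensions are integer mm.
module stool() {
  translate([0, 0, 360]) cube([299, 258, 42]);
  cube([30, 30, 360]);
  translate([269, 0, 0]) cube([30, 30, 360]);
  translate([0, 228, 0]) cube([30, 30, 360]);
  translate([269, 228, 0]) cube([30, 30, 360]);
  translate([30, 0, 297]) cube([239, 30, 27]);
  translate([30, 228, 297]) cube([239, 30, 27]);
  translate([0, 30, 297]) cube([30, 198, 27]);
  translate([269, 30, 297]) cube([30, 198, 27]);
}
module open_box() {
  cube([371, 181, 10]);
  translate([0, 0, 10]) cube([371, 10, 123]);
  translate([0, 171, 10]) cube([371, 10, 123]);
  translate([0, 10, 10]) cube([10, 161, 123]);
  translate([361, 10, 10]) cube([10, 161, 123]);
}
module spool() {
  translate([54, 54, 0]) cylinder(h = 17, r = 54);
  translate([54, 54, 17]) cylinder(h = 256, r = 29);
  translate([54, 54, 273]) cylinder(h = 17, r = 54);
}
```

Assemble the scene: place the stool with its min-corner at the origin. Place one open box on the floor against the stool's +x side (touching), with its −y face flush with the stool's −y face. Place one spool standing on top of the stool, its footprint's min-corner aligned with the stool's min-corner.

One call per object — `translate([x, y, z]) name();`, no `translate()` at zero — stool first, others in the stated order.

stool();
translate([299, 0, 0]) open_box();
translate([0, 0, 402]) spool();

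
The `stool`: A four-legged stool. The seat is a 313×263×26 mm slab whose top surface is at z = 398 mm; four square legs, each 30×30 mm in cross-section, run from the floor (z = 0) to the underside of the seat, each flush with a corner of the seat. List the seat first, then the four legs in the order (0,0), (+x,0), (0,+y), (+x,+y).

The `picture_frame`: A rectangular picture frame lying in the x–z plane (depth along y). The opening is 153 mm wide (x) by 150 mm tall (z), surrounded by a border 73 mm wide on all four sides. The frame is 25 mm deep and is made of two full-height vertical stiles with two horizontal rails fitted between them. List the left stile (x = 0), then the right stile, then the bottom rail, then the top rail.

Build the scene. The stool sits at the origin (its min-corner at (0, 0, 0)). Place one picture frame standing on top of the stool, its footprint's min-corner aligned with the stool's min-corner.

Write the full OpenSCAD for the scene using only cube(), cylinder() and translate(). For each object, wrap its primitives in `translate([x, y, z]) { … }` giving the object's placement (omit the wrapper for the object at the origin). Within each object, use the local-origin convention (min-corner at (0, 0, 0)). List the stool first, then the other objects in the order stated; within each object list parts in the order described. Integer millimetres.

translate([0, 0, 372]) cube([313, 263, 26]);
cube([30, 30, 372]);
translate([283, 0, 0]) cube([30, 30, 372]);
translate([0, 233, 0]) cube([30, 30, 372]);
translate([283, 233, 0]) cube([30, 30, 372]);
translate([0, 0, 398]) {
  cube([73, 25, 296]);
  translate([226, 0, 0]) cube([73, 25, 296]);
  translate([73, 0, 0]) cube([153, 25, 73]);
  translate([73, 0, 223]) cube([153, 25, 73]);
}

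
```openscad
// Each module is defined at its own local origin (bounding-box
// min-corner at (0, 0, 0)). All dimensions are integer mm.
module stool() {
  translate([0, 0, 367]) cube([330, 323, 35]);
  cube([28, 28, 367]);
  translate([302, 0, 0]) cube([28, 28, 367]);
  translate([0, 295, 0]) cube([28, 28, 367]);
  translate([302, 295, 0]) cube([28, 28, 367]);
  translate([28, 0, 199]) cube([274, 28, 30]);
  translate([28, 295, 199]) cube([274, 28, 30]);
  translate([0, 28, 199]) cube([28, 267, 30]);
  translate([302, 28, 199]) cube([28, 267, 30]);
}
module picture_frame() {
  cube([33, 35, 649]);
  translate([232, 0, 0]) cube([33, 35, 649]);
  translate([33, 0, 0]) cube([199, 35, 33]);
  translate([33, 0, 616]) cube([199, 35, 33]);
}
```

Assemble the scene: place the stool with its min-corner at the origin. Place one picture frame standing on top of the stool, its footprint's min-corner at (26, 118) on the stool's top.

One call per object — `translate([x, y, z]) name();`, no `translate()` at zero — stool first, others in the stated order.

stool();
translate([26, 118, 402]) picture_frame();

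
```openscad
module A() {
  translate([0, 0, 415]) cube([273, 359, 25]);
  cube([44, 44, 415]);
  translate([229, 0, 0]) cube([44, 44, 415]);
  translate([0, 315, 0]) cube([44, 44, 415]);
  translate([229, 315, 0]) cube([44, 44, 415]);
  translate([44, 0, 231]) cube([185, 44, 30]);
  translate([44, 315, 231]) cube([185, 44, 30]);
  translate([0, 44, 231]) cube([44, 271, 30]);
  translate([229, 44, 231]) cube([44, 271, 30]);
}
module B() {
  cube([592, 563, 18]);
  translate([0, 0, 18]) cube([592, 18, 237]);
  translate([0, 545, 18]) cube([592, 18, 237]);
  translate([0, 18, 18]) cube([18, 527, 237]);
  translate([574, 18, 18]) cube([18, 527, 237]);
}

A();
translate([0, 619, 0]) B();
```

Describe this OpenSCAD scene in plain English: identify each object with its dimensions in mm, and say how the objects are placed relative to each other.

A is a simple wooden stool: a rectangular seat 273 mm (x) by 359 mm (y), 25 mm thick, top face at z = 440 mm, on four square legs, each 44×44 mm in cross-section. The legs rest on z = 0, each flush with a corner of the seat. Four stretchers, 44 mm wide and 30 mm tall, connect adjacent legs with their undersides at z = 231 mm, each running between the inner faces of the legs it joins and aligned with the legs' outer faces on the other axis.

B is an open storage box with external size 592×563×255 mm and wall thickness 18 mm (the base is also 18 mm thick). The base covers the whole footprint; the four walls stand on the base, with the y-facing walls full-width and the x-facing walls fitting between their inner faces.

The open box is on the floor beside the stool on its +y side.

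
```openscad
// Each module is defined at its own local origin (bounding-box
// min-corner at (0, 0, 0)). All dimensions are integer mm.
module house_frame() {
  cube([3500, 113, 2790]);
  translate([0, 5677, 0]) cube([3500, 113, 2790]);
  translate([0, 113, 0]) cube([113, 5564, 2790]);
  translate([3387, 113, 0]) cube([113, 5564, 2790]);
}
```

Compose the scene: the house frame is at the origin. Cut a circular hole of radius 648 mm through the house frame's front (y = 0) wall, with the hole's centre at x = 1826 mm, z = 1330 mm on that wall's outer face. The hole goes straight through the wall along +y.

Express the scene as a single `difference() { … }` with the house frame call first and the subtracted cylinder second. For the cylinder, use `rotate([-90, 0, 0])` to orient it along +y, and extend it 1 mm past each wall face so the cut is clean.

difference() {
  house_frame();
  translate([1826, -1, 1330]) rotate([-90, 0, 0]) cylinder(h = 115, r = 648);
}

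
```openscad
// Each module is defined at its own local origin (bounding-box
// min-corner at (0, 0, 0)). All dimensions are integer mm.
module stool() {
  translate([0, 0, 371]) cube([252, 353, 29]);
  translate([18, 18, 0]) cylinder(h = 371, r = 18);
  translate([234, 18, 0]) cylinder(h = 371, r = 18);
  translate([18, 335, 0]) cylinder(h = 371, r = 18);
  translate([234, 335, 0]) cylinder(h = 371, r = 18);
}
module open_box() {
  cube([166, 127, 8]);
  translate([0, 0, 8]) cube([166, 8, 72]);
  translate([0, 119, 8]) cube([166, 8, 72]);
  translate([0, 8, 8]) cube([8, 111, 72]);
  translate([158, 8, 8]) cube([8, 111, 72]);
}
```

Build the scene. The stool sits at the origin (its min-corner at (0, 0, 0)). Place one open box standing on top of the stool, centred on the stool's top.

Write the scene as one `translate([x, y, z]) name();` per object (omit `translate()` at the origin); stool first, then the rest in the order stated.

stool();
translate([43, 113, 400]) open_box();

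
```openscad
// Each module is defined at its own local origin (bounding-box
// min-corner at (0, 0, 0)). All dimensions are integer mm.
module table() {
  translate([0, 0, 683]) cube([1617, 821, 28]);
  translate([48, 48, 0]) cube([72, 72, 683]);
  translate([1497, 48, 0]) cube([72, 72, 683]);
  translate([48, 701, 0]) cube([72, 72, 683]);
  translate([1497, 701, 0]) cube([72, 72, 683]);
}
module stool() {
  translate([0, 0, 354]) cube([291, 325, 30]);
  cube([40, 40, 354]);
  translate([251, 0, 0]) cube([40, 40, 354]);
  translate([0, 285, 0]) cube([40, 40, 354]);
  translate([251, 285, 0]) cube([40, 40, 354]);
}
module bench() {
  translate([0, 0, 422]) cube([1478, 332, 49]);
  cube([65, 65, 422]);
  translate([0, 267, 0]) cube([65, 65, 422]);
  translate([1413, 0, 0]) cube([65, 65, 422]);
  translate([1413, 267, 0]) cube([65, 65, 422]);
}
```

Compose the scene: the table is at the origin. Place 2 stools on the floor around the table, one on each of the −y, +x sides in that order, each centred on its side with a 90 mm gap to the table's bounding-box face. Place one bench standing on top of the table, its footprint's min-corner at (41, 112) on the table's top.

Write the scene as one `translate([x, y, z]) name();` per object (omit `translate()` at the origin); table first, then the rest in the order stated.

table();
translate([663, -415, 0]) stool();
translate([1707, 248, 0]) stool();
translate([41, 112, 711]) bench();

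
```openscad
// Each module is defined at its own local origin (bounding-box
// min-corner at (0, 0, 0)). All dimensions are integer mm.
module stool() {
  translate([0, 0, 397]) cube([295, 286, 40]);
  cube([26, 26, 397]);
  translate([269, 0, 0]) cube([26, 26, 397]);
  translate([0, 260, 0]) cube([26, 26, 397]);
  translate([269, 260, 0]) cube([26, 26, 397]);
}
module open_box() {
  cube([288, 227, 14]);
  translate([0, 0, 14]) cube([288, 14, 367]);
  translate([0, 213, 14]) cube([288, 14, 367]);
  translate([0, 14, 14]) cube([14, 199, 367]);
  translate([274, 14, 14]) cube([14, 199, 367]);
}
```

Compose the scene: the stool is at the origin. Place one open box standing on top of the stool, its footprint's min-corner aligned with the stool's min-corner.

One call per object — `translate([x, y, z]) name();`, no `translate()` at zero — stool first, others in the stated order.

stool();
translate([0, 0, 437]) open_box();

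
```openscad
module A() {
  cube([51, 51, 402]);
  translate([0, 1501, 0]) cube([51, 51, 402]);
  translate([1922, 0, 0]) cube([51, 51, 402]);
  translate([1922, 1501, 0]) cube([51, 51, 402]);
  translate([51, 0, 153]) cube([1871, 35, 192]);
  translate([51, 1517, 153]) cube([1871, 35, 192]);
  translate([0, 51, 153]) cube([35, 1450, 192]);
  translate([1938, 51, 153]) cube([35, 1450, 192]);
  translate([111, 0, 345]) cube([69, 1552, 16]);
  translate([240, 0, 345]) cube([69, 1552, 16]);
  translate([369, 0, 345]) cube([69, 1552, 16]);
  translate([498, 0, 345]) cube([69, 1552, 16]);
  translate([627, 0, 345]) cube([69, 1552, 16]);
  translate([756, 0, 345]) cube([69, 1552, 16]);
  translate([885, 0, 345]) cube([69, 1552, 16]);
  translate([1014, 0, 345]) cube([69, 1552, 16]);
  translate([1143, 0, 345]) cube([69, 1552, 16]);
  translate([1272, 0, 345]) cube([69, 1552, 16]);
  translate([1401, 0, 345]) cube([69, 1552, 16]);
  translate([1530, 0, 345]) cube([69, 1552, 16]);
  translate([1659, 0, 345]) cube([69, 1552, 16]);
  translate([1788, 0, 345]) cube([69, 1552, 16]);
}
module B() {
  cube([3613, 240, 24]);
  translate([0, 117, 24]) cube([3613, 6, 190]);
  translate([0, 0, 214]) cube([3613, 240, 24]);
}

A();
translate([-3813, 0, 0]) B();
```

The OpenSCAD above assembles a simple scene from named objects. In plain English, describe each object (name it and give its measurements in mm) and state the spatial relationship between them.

A is a bed frame 1973 mm long (x) by 1552 mm wide (y). Four 51×51 mm corner posts, 402 mm tall, at the corners of the footprint. Four rails of 35 mm thickness and 192 mm height run between adjacent posts with their undersides at z = 153 mm, their outer faces flush with the outside of the frame (the two x-running rails run between the posts' inner faces; the two y-running rails run between the posts' inner faces). 14 slats, each 69 mm wide (x) and 16 mm thick, lie across the top of the two x-running rails, running the full 1552 mm width of the frame in y; the slats are evenly spaced along x between the inner faces of the end posts with equal gaps (rounded down to the nearest mm) at the −x end and between each pair — any rounding remainder accumulates at the +x end.

B is an I-beam lying along x, 3613 mm long. Overall section height 238 mm. Two flanges 240 mm wide (y) and 24 mm thick, one on the floor and one at the top; a web 6 mm thick runs between them, centred on the flange width.

The I-beam is on the floor beside the bed frame on its −x side.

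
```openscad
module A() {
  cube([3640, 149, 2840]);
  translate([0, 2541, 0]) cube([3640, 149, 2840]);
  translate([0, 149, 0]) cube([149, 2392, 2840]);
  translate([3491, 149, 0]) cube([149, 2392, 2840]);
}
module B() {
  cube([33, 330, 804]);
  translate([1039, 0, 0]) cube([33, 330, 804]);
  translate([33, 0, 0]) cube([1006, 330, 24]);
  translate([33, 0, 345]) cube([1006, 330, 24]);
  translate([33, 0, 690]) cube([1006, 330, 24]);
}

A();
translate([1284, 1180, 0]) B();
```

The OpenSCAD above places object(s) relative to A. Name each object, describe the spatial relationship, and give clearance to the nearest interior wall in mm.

A is a house frame. B is a bookshelf. The bookshelf sits inside the house frame, centred. The clearance to the nearest interior wall is 1031 mm.

Clearances: x = 1135, y = 1031; minimum 1031 mm.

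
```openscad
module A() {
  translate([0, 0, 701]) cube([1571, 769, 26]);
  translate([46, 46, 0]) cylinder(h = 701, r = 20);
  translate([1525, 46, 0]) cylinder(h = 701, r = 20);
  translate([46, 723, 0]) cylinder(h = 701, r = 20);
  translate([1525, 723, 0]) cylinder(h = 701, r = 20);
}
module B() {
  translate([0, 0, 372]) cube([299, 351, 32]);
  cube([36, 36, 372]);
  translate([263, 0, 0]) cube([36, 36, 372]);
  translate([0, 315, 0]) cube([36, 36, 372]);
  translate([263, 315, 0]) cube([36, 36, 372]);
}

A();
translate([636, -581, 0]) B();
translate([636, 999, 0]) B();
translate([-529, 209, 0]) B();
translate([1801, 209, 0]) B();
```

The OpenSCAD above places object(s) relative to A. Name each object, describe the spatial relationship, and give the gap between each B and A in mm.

A is a table. B is a stool. Four stools sit around the table at the −y, +y, −x, +x sides. The gap between each stool and the table is 230 mm.

Each stool's nearest face is 230 mm from the table's bounding box.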